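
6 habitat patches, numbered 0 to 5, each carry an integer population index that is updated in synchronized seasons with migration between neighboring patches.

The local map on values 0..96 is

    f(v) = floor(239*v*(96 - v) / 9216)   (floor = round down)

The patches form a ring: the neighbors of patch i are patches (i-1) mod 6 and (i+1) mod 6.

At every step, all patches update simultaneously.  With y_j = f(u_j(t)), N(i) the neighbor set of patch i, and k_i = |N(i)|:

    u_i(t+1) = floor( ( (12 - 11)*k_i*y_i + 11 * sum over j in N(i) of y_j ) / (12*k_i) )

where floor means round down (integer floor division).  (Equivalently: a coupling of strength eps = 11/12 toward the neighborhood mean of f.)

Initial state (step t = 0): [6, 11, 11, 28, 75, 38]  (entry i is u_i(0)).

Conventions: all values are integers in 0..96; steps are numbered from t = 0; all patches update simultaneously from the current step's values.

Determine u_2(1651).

Answer: u_2(1651) = 57
Key observation: The state at step 4, [57, 57, 57, 57, 57, 57], reappears at step 5: the system is in a cycle of period 1 from step 4 on.  Therefore the state at step 1651 equals the state at step 4 + ((1651 - 4) mod 1) = 4, which is [57, 57, 57, 57, 57, 57].

Derivation:
t=0: [6, 11, 11, 28, 75, 38]
t=1: [38, 19, 35, 33, 51, 29]
t=2: [44, 54, 45, 56, 52, 57]
t=3: [57, 58, 58, 58, 57, 58]
t=4: [57, 57, 57, 57, 57, 57]
t=5: [57, 57, 57, 57, 57, 57]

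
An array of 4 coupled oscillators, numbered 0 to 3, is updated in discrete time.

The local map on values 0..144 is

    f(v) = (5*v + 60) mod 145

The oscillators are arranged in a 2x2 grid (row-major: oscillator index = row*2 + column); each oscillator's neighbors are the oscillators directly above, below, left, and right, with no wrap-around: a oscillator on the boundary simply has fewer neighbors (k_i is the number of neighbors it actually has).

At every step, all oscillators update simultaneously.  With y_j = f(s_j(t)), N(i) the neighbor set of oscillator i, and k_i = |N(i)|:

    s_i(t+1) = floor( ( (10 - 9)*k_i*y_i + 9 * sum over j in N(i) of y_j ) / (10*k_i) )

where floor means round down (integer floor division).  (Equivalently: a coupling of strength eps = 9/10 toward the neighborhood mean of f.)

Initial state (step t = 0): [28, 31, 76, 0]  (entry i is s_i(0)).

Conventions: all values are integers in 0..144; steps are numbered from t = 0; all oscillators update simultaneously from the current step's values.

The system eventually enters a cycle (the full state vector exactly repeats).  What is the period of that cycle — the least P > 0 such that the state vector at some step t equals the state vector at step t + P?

Answer: 21
Key observation: The state at step 50, [15, 99, 99, 15], reappears at step 71 — and no state repeats earlier — so the cycle the system enters has period 21.

Derivation:
t=0: [28, 31, 76, 0]
t=1: [39, 58, 52, 39]
t=2: [51, 105, 102, 51]
t=3: [65, 23, 36, 65]
t=4: [65, 88, 95, 65]
t=5: [83, 92, 95, 83]
t=6: [87, 44, 46, 87]
t=7: [66, 67, 54, 66]
t=8: [75, 100, 94, 75]
t=9: [99, 12, 9, 99]
t=10: [113, 120, 118, 113]
t=11: [72, 48, 47, 72]
t=12: [19, 118, 117, 19]
t=13: [61, 16, 15, 61]
t=14: [131, 81, 81, 131]
t=15: [40, 124, 124, 40]
t=16: [101, 113, 113, 101]
t=17: [53, 121, 121, 53]
t=18: [80, 40, 40, 80]
t=19: [106, 34, 34, 106]
t=20: [77, 17, 17, 77]
t=21: [1, 9, 9, 1]
t=22: [101, 69, 69, 101]
t=23: [116, 128, 128, 116]
t=24: [114, 66, 66, 114]
t=25: [95, 55, 55, 95]
t=26: [50, 94, 94, 50]
t=27: [87, 27, 27, 87]
t=28: [51, 59, 59, 51]
t=29: [61, 29, 29, 61]
t=30: [61, 73, 73, 61]
t=31: [129, 81, 81, 129]
t=32: [39, 115, 115, 39]
t=33: [60, 104, 104, 60]
t=34: [7, 63, 63, 7]
t=35: [86, 94, 94, 86]
t=36: [91, 59, 59, 91]
t=37: [66, 78, 78, 66]
t=38: [23, 91, 91, 23]
t=39: [75, 35, 35, 75]
t=40: [81, 9, 9, 81]
t=41: [97, 37, 37, 97]
t=42: [101, 109, 109, 101]
t=43: [35, 119, 119, 35]
t=44: [76, 88, 88, 76]
t=45: [59, 11, 11, 59]
t=46: [110, 70, 70, 110]
t=47: [111, 39, 39, 111]
t=48: [102, 42, 42, 102]
t=49: [126, 134, 134, 126]
t=50: [15, 99, 99, 15]
t=51: [121, 133, 133, 121]
t=52: [8, 76, 76, 8]
t=53: [14, 90, 90, 14]
t=54: [80, 124, 124, 80]
t=55: [92, 32, 32, 92]
t=56: [76, 84, 84, 76]
t=57: [41, 9, 9, 41]
t=58: [106, 118, 118, 106]
t=59: [64, 16, 16, 64]
t=60: [135, 95, 95, 135]
t=61: [91, 19, 19, 91]
t=62: [17, 73, 73, 17]
t=63: [121, 13, 13, 121]
t=64: [121, 89, 89, 121]
t=65: [71, 83, 83, 71]
t=66: [48, 116, 116, 48]
t=67: [55, 15, 15, 55]
t=68: [126, 54, 54, 126]
t=69: [47, 103, 103, 47]
t=70: [126, 18, 18, 126]
t=71: [15, 99, 99, 15]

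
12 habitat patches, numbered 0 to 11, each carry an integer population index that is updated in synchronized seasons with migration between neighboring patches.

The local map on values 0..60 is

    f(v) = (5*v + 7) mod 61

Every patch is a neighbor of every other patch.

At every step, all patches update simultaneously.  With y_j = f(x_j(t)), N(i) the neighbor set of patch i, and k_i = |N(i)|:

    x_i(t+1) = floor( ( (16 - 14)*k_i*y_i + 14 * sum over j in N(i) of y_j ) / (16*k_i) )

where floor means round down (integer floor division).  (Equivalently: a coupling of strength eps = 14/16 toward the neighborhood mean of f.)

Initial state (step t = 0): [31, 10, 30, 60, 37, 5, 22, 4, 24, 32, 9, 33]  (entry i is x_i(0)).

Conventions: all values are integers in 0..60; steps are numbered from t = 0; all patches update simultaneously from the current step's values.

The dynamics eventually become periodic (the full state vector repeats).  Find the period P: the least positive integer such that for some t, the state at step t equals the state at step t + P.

Simulating step by step:
t=0: [31, 10, 30, 60, 37, 5, 22, 4, 24, 32, 9, 33]
t=1: [34, 35, 34, 32, 33, 34, 35, 33, 32, 34, 34, 34]
t=2: [53, 53, 53, 52, 53, 53, 53, 53, 52, 53, 53, 53]
t=3: [27, 27, 27, 26, 27, 27, 27, 27, 26, 27, 27, 27]
t=4: [19, 19, 19, 18, 19, 19, 19, 19, 18, 19, 19, 19]
t=5: [40, 40, 40, 39, 40, 40, 40, 40, 39, 40, 40, 40]
t=6: [23, 23, 23, 22, 23, 23, 23, 23, 22, 23, 23, 23]
t=7: [8, 8, 8, 11, 8, 8, 8, 8, 11, 8, 8, 8]
t=8: [39, 39, 39, 37, 39, 39, 39, 39, 37, 39, 39, 39]
t=9: [17, 17, 17, 16, 17, 17, 17, 17, 16, 17, 17, 17]
t=10: [30, 30, 30, 29, 30, 30, 30, 30, 29, 30, 30, 30]
t=11: [34, 34, 34, 33, 34, 34, 34, 34, 33, 34, 34, 34]
t=12: [54, 54, 54, 53, 54, 54, 54, 54, 53, 54, 54, 54]
t=13: [32, 32, 32, 31, 32, 32, 32, 32, 31, 32, 32, 32]
t=14: [44, 44, 44, 43, 44, 44, 44, 44, 43, 44, 44, 44]
t=15: [43, 43, 43, 42, 43, 43, 43, 43, 42, 43, 43, 43]
t=16: [38, 38, 38, 37, 38, 38, 38, 38, 37, 38, 38, 38]
t=17: [13, 13, 13, 12, 13, 13, 13, 13, 12, 13, 13, 13]
t=18: [10, 10, 10, 9, 10, 10, 10, 10, 9, 10, 10, 10]
t=19: [56, 56, 56, 55, 56, 56, 56, 56, 55, 56, 56, 56]
t=20: [42, 42, 42, 41, 42, 42, 42, 42, 41, 42, 42, 42]
t=21: [33, 33, 33, 32, 33, 33, 33, 33, 32, 33, 33, 33]
t=22: [49, 49, 49, 48, 49, 49, 49, 49, 48, 49, 49, 49]
t=23: [7, 7, 7, 6, 7, 7, 7, 7, 6, 7, 7, 7]
t=24: [41, 41, 41, 40, 41, 41, 41, 41, 40, 41, 41, 41]
t=25: [28, 28, 28, 27, 28, 28, 28, 28, 27, 28, 28, 28]
t=26: [24, 24, 24, 23, 24, 24, 24, 24, 23, 24, 24, 24]
t=27: [4, 4, 4, 3, 4, 4, 4, 4, 3, 4, 4, 4]
t=28: [26, 26, 26, 25, 26, 26, 26, 26, 25, 26, 26, 26]
t=29: [14, 14, 14, 13, 14, 14, 14, 14, 13, 14, 14, 14]
t=30: [15, 15, 15, 14, 15, 15, 15, 15, 14, 15, 15, 15]
t=31: [20, 20, 20, 19, 20, 20, 20, 20, 19, 20, 20, 20]
t=32: [45, 45, 45, 44, 45, 45, 45, 45, 44, 45, 45, 45]
t=33: [48, 48, 48, 47, 48, 48, 48, 48, 47, 48, 48, 48]
t=34: [11, 11, 11, 14, 11, 11, 11, 11, 14, 11, 11, 11]
t=35: [3, 3, 3, 4, 3, 3, 3, 3, 4, 3, 3, 3]
t=36: [22, 22, 22, 23, 22, 22, 22, 22, 23, 22, 22, 22]
t=37: [47, 47, 47, 44, 47, 47, 47, 47, 44, 47, 47, 47]
t=38: [56, 56, 56, 55, 56, 56, 56, 56, 55, 56, 56, 56]

Answer: 19
Key observation: The state at step 19, [56, 56, 56, 55, 56, 56, 56, 56, 55, 56, 56, 56], reappears at step 38 — and no state repeats earlier — so the cycle the system enters has period 19.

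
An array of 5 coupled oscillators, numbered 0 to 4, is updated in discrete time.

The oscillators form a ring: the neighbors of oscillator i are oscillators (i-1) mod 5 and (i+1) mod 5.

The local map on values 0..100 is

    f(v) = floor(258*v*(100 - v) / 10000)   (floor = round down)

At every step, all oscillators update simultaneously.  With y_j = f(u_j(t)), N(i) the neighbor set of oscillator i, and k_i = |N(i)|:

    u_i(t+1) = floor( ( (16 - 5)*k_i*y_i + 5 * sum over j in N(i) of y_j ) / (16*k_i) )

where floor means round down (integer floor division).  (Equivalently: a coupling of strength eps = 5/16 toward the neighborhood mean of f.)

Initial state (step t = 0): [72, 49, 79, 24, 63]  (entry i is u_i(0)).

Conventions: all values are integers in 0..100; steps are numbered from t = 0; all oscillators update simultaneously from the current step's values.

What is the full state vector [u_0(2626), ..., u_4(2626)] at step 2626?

Simulating step by step:
t=0: [72, 49, 79, 24, 63]
t=1: [55, 58, 46, 48, 56]
t=2: [62, 62, 63, 63, 63]
t=3: [60, 60, 60, 60, 60]
t=4: [61, 61, 61, 61, 61]
t=5: [61, 61, 61, 61, 61]

Answer: [61, 61, 61, 61, 61]
Key observation: The state at step 4, [61, 61, 61, 61, 61], reappears at step 5: the system is in a cycle of period 1 from step 4 on.  Therefore the state at step 2626 equals the state at step 4 + ((2626 - 4) mod 1) = 4, which is [61, 61, 61, 61, 61].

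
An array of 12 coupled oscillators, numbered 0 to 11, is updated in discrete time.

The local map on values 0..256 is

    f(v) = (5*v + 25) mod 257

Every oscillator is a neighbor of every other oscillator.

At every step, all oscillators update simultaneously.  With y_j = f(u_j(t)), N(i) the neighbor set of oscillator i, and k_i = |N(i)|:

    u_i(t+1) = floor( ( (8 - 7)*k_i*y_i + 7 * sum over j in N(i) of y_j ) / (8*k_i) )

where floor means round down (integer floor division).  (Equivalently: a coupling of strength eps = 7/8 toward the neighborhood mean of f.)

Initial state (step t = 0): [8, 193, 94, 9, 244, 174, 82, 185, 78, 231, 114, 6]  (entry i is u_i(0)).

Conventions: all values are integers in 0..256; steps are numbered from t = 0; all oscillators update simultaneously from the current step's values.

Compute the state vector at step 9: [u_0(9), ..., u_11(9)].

Simulating step by step:
t=0: [8, 193, 94, 9, 244, 174, 82, 185, 78, 231, 114, 6]
t=1: [141, 148, 148, 141, 147, 143, 146, 146, 145, 145, 141, 140]
t=2: [231, 233, 233, 231, 232, 231, 232, 232, 232, 232, 231, 231]
t=3: [155, 156, 156, 155, 155, 155, 155, 155, 155, 155, 155, 155]
t=4: [29, 30, 30, 29, 29, 29, 29, 29, 29, 29, 29, 29]
t=5: [170, 171, 171, 170, 170, 170, 170, 170, 170, 170, 170, 170]
t=6: [104, 105, 105, 104, 104, 104, 104, 104, 104, 104, 104, 104]
t=7: [31, 32, 32, 31, 31, 31, 31, 31, 31, 31, 31, 31]
t=8: [180, 181, 181, 180, 180, 180, 180, 180, 180, 180, 180, 180]
t=9: [154, 155, 155, 154, 154, 154, 154, 154, 154, 154, 154, 154]

Answer: [154, 155, 155, 154, 154, 154, 154, 154, 154, 154, 154, 154]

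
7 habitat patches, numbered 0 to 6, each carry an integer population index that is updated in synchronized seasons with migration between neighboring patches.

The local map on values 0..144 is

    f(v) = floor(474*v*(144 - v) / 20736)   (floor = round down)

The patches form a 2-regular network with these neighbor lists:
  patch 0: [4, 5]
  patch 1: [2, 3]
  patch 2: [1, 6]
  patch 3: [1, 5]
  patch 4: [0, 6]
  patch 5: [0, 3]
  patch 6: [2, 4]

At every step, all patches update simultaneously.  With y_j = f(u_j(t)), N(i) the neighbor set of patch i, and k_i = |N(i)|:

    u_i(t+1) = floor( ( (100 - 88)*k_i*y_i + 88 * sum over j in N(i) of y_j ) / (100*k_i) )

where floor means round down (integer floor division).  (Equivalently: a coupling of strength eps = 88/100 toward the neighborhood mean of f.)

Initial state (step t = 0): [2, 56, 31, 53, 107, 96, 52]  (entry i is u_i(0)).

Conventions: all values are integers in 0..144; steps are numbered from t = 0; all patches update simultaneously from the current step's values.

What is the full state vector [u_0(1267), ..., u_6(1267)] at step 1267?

Answer: [70, 70, 70, 70, 70, 70, 70]
Key observation: The state at step 10, [118, 118, 118, 118, 118, 118, 118], reappears at step 12: the system is in a cycle of period 2 from step 10 on.  Therefore the state at step 1267 equals the state at step 10 + ((1267 - 10) mod 2) = 11, which is [70, 70, 70, 70, 70, 70, 70].

Derivation:
t=0: [2, 56, 31, 53, 107, 96, 52]
t=1: [86, 97, 106, 108, 61, 63, 87]
t=2: [115, 91, 106, 107, 113, 102, 104]
t=3: [87, 93, 101, 101, 84, 84, 87]
t=4: [114, 100, 109, 110, 113, 107, 107]
t=5: [84, 87, 94, 93, 83, 82, 84]
t=6: [115, 108, 113, 113, 115, 112, 111]
t=7: [78, 80, 84, 83, 79, 78, 78]
t=8: [117, 115, 116, 116, 117, 116, 116]
t=9: [72, 74, 74, 74, 72, 73, 73]
t=10: [118, 118, 118, 118, 118, 118, 118]
t=11: [70, 70, 70, 70, 70, 70, 70]
t=12: [118, 118, 118, 118, 118, 118, 118]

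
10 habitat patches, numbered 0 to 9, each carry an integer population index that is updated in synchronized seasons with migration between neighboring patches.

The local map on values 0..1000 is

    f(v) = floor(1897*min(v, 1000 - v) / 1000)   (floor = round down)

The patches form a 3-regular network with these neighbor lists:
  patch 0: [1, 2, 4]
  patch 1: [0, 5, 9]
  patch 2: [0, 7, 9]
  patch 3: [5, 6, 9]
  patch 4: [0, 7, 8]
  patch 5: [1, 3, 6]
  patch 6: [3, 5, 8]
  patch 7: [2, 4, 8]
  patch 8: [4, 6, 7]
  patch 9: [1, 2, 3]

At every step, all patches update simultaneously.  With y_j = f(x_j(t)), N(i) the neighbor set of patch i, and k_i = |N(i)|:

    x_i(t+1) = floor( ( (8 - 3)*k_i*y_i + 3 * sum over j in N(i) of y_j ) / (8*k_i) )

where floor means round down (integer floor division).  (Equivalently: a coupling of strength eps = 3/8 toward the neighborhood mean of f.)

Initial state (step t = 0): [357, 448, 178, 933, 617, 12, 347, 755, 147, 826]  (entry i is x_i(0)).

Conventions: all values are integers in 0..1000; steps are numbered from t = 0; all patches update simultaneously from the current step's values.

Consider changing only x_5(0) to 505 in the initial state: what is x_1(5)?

Simulating step by step:
t=0: [357, 448, 178, 933, 617, 505, 347, 755, 147, 826]
t=1: [662, 773, 394, 320, 631, 791, 579, 457, 404, 370]
t=2: [635, 486, 742, 616, 721, 476, 719, 817, 774, 661]
t=3: [674, 855, 515, 714, 514, 836, 590, 397, 443, 669]
t=4: [650, 366, 824, 553, 852, 393, 697, 805, 831, 609]
t=5: [577, 702, 429, 786, 344, 730, 597, 347, 352, 697]

Answer: x_1(5) = 702
Key observation: This trace re-runs the system from the modified initial state.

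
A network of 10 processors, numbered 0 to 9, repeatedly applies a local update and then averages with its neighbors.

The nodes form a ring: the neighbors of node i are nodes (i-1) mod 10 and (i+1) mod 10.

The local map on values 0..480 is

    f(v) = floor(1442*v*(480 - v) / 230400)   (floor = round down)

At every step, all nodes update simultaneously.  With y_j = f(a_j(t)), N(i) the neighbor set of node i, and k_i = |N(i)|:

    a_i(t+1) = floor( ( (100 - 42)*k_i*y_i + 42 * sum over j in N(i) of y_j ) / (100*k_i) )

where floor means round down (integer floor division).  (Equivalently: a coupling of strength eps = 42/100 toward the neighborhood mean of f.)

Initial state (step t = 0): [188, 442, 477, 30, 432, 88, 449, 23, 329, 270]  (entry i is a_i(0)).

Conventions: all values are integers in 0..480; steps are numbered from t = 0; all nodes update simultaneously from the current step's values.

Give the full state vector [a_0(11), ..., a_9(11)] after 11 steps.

Answer: [332, 334, 336, 338, 339, 339, 338, 335, 333, 331]

Derivation:
t=0: [188, 442, 477, 30, 432, 88, 449, 23, 329, 270]
t=1: [295, 134, 44, 77, 137, 170, 109, 121, 267, 342]
t=2: [320, 265, 171, 199, 280, 305, 272, 284, 324, 317]
t=3: [328, 342, 339, 345, 346, 341, 348, 342, 324, 320]
t=4: [310, 299, 296, 292, 291, 292, 290, 297, 312, 317]
t=5: [329, 336, 340, 342, 343, 343, 342, 338, 329, 325]
t=6: [309, 302, 297, 295, 294, 294, 295, 301, 308, 312]
t=7: [330, 335, 339, 341, 341, 341, 340, 336, 331, 329]
t=8: [308, 304, 299, 296, 296, 296, 297, 302, 307, 309]
t=9: [331, 334, 337, 339, 340, 340, 339, 336, 332, 330]
t=10: [307, 304, 301, 299, 297, 297, 299, 302, 306, 308]
t=11: [332, 334, 336, 338, 339, 339, 338, 335, 333, 331]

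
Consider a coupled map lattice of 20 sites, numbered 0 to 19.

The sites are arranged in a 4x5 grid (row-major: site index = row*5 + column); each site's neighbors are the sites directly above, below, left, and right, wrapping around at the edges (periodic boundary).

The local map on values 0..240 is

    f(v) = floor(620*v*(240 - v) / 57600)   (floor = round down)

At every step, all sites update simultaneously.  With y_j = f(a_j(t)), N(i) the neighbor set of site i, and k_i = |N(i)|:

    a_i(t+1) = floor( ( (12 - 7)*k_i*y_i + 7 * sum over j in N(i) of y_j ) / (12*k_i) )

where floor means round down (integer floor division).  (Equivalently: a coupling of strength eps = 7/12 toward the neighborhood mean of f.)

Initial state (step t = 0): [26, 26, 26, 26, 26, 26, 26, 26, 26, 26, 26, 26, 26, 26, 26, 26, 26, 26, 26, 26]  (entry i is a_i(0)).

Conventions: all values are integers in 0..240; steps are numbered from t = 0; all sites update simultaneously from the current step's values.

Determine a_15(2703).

Answer: a_15(2703) = 147
Key observation: The state at step 9, [147, 147, 147, 147, 147, 147, 147, 147, 147, 147, 147, 147, 147, 147, 147, 147, 147, 147, 147, 147], reappears at step 10: the system is in a cycle of period 1 from step 9 on.  Therefore the state at step 2703 equals the state at step 9 + ((2703 - 9) mod 1) = 9, which is [147, 147, 147, 147, 147, 147, 147, 147, 147, 147, 147, 147, 147, 147, 147, 147, 147, 147, 147, 147].

Derivation:
t=0: [26, 26, 26, 26, 26, 26, 26, 26, 26, 26, 26, 26, 26, 26, 26, 26, 26, 26, 26, 26]
t=1: [59, 59, 59, 59, 59, 59, 59, 59, 59, 59, 59, 59, 59, 59, 59, 59, 59, 59, 59, 59]
t=2: [114, 114, 114, 114, 114, 114, 114, 114, 114, 114, 114, 114, 114, 114, 114, 114, 114, 114, 114, 114]
t=3: [154, 154, 154, 154, 154, 154, 154, 154, 154, 154, 154, 154, 154, 154, 154, 154, 154, 154, 154, 154]
t=4: [142, 142, 142, 142, 142, 142, 142, 142, 142, 142, 142, 142, 142, 142, 142, 142, 142, 142, 142, 142]
t=5: [149, 149, 149, 149, 149, 149, 149, 149, 149, 149, 149, 149, 149, 149, 149, 149, 149, 149, 149, 149]
t=6: [145, 145, 145, 145, 145, 145, 145, 145, 145, 145, 145, 145, 145, 145, 145, 145, 145, 145, 145, 145]
t=7: [148, 148, 148, 148, 148, 148, 148, 148, 148, 148, 148, 148, 148, 148, 148, 148, 148, 148, 148, 148]
t=8: [146, 146, 146, 146, 146, 146, 146, 146, 146, 146, 146, 146, 146, 146, 146, 146, 146, 146, 146, 146]
t=9: [147, 147, 147, 147, 147, 147, 147, 147, 147, 147, 147, 147, 147, 147, 147, 147, 147, 147, 147, 147]
t=10: [147, 147, 147, 147, 147, 147, 147, 147, 147, 147, 147, 147, 147, 147, 147, 147, 147, 147, 147, 147]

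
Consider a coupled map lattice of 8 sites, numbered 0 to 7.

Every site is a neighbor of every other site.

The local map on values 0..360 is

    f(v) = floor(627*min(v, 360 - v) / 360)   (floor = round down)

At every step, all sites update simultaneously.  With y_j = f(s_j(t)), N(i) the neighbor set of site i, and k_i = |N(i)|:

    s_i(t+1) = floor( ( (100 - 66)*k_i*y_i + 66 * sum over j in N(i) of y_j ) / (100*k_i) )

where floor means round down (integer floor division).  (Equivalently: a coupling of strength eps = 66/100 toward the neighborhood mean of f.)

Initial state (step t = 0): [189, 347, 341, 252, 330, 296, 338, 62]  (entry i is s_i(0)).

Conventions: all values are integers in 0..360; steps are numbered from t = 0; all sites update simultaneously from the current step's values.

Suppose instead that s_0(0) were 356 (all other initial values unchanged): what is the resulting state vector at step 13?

Answer: [99, 99, 99, 99, 99, 99, 99, 99]
Key observation: This trace re-runs the system from the modified initial state.

Derivation:
t=0: [356, 347, 341, 252, 330, 296, 338, 62]
t=1: [53, 57, 60, 98, 65, 79, 61, 78]
t=2: [112, 114, 115, 131, 117, 123, 116, 123]
t=3: [203, 204, 205, 211, 205, 208, 205, 208]
t=4: [268, 268, 267, 265, 267, 266, 267, 266]
t=5: [161, 161, 161, 162, 161, 162, 161, 162]
t=6: [280, 280, 280, 281, 280, 281, 280, 281]
t=7: [138, 138, 138, 137, 138, 137, 138, 137]
t=8: [239, 239, 239, 238, 239, 238, 239, 238]
t=9: [210, 210, 210, 211, 210, 211, 210, 211]
t=10: [260, 260, 260, 259, 260, 259, 260, 259]
t=11: [174, 174, 174, 174, 174, 174, 174, 174]
t=12: [303, 303, 303, 303, 303, 303, 303, 303]
t=13: [99, 99, 99, 99, 99, 99, 99, 99]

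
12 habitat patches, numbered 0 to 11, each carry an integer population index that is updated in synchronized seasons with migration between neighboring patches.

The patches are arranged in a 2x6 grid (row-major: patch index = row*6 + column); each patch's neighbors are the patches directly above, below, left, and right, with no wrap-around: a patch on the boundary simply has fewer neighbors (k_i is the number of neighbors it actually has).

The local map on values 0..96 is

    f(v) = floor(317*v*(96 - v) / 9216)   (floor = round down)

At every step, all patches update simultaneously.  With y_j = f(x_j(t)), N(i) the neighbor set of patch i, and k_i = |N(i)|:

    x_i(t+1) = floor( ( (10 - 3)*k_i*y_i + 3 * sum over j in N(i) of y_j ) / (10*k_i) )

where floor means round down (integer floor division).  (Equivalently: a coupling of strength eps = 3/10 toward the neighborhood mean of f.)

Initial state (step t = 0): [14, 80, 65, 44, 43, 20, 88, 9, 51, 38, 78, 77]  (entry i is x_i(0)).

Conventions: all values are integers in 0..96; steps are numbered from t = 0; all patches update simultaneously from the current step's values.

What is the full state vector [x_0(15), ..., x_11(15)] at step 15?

Simulating step by step:
t=0: [14, 80, 65, 44, 43, 20, 88, 9, 51, 38, 78, 77]
t=1: [37, 44, 68, 76, 72, 55, 26, 32, 71, 72, 53, 50]
t=2: [73, 75, 64, 54, 62, 74, 65, 69, 62, 60, 74, 78]
t=3: [58, 56, 69, 76, 69, 56, 66, 64, 71, 72, 57, 50]
t=4: [74, 74, 63, 55, 65, 75, 69, 69, 62, 60, 73, 78]
t=5: [56, 57, 70, 75, 67, 55, 62, 63, 71, 72, 59, 50]
t=6: [76, 74, 62, 56, 66, 75, 72, 70, 61, 60, 72, 78]
t=7: [53, 57, 70, 75, 66, 55, 58, 62, 71, 72, 60, 50]
t=8: [77, 74, 62, 56, 68, 75, 75, 71, 62, 60, 72, 77]
t=9: [51, 56, 70, 75, 64, 55, 54, 60, 71, 72, 60, 51]
t=10: [77, 75, 62, 56, 69, 76, 77, 73, 62, 60, 72, 77]
t=11: [50, 55, 70, 74, 63, 53, 51, 57, 70, 72, 60, 51]
t=12: [78, 75, 62, 57, 70, 76, 77, 74, 63, 60, 72, 77]
t=13: [49, 55, 70, 74, 62, 53, 50, 56, 69, 72, 59, 51]
t=14: [78, 75, 63, 57, 71, 77, 78, 75, 64, 60, 73, 77]
t=15: [48, 55, 69, 73, 61, 51, 48, 55, 68, 72, 58, 51]

Answer: [48, 55, 69, 73, 61, 51, 48, 55, 68, 72, 58, 51]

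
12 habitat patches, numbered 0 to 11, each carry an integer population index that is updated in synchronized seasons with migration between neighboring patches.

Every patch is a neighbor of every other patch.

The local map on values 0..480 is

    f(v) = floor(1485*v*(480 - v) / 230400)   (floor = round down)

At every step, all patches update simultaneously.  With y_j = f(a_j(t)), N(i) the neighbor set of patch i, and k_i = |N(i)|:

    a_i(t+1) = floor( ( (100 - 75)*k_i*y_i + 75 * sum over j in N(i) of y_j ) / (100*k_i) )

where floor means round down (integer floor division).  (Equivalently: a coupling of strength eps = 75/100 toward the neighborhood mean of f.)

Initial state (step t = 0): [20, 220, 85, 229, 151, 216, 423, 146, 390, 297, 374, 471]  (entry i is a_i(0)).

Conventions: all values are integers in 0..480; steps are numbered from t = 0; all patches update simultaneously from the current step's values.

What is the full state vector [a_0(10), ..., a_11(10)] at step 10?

Answer: [366, 366, 366, 366, 366, 366, 366, 366, 366, 366, 366, 366]

Derivation:
t=0: [20, 220, 85, 229, 151, 216, 423, 146, 390, 297, 374, 471]
t=1: [217, 273, 245, 273, 264, 273, 234, 263, 247, 270, 252, 211]
t=2: [367, 366, 367, 366, 367, 366, 367, 367, 367, 366, 367, 366]
t=3: [267, 267, 267, 267, 267, 267, 267, 267, 267, 267, 267, 267]
t=4: [366, 366, 366, 366, 366, 366, 366, 366, 366, 366, 366, 366]
t=5: [268, 268, 268, 268, 268, 268, 268, 268, 268, 268, 268, 268]
t=6: [366, 366, 366, 366, 366, 366, 366, 366, 366, 366, 366, 366]
t=7: [268, 268, 268, 268, 268, 268, 268, 268, 268, 268, 268, 268]
t=8: [366, 366, 366, 366, 366, 366, 366, 366, 366, 366, 366, 366]
t=9: [268, 268, 268, 268, 268, 268, 268, 268, 268, 268, 268, 268]
t=10: [366, 366, 366, 366, 366, 366, 366, 366, 366, 366, 366, 366]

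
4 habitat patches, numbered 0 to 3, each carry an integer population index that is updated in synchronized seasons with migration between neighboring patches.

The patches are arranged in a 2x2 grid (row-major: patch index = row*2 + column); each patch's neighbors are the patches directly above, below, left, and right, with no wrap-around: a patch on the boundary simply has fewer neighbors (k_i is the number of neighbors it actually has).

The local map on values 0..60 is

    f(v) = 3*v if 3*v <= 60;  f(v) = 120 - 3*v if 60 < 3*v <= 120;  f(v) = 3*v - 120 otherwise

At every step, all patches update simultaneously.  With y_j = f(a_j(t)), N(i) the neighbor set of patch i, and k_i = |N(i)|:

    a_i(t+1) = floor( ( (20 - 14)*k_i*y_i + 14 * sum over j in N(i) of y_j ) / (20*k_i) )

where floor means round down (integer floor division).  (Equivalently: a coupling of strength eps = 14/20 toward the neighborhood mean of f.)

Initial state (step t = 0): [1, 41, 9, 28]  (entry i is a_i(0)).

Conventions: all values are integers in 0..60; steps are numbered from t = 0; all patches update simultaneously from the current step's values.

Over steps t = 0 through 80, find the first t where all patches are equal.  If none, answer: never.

Simulating step by step:
t=0: [1, 41, 9, 28]  (not all equal)
t=1: [11, 14, 21, 21]  (not all equal)
t=2: [44, 44, 48, 51]  (not all equal)
t=3: [16, 19, 22, 22]  (not all equal)
t=4: [53, 52, 51, 55]  (not all equal)
t=5: [35, 40, 39, 37]  (not all equal)
t=6: [5, 8, 9, 3]  (not all equal)
t=7: [22, 15, 16, 20]  (not all equal)
t=8: [48, 53, 54, 50]  (not all equal)
t=9: [35, 30, 31, 37]  (not all equal)
t=10: [24, 17, 16, 22]  (not all equal)
t=11: [49, 51, 50, 50]  (not all equal)
t=12: [30, 29, 28, 31]  (not all equal)
t=13: [33, 29, 30, 32]  (not all equal)
t=14: [28, 25, 24, 29]  (not all equal)
t=15: [43, 37, 38, 42]  (not all equal)
t=16: [7, 7, 7, 7]  (all equal)

Answer: 16
Key observation: Synchronization is absorbing here: once all patches are equal they stay equal, and step 16 is the first all-equal step.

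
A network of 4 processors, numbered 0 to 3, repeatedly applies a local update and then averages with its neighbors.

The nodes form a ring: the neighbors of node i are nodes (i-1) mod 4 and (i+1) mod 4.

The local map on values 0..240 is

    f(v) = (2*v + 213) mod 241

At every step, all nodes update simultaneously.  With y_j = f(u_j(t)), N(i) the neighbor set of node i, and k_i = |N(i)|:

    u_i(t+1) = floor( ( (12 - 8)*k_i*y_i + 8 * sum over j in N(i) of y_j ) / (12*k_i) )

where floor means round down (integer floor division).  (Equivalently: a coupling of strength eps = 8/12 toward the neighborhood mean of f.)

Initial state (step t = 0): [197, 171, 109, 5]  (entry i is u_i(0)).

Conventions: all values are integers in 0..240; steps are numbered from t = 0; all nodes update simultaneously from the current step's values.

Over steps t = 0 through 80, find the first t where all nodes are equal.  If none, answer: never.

Answer: 20
Key observation: Synchronization is absorbing here: once all nodes are equal they stay equal, and step 20 is the first all-equal step.

Derivation:
t=0: [197, 171, 109, 5]  (not all equal)
t=1: [140, 129, 162, 179]  (not all equal)
t=2: [110, 98, 124, 51]  (not all equal)
t=3: [144, 193, 154, 162]  (not all equal)
t=4: [63, 58, 70, 37]  (not all equal)
t=5: [77, 99, 82, 85]  (not all equal)
t=6: [146, 144, 149, 134]  (not all equal)
t=7: [94, 23, 96, 97]  (not all equal)
t=8: [114, 114, 116, 163]  (not all equal)
t=9: [152, 201, 153, 153]  (not all equal)
t=10: [68, 68, 69, 36]  (not all equal)
t=11: [86, 108, 87, 87]  (not all equal)
t=12: [159, 159, 160, 145]  (not all equal)
t=13: [39, 49, 40, 40]  (not all equal)
t=14: [57, 57, 58, 51]  (not all equal)
t=15: [82, 86, 82, 82]  (not all equal)
t=16: [138, 138, 138, 136]  (not all equal)
t=17: [5, 7, 5, 5]  (not all equal)
t=18: [224, 224, 224, 223]  (not all equal)
t=19: [178, 179, 178, 178]  (not all equal)
t=20: [87, 87, 87, 87]  (all equal)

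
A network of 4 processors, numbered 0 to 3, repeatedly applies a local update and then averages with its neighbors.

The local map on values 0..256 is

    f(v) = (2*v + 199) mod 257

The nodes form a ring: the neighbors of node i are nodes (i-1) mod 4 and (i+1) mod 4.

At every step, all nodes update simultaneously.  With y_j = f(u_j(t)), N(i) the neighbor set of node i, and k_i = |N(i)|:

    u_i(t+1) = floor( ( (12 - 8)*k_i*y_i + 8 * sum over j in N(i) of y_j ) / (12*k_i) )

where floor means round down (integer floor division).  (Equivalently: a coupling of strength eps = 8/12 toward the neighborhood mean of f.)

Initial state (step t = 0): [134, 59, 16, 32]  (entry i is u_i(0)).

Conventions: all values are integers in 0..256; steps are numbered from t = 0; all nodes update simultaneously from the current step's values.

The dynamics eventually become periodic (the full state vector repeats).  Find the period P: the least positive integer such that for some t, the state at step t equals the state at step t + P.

Answer: 16
Key observation: The state at step 22, [7, 7, 7, 7], reappears at step 38 — and no state repeats earlier — so the cycle the system enters has period 16.

Derivation:
t=0: [134, 59, 16, 32]
t=1: [92, 167, 99, 149]
t=2: [128, 95, 133, 168]
t=3: [117, 179, 120, 142]
t=4: [148, 133, 150, 194]
t=5: [173, 229, 174, 184]
t=6: [75, 69, 76, 39]
t=7: [64, 88, 64, 68]
t=8: [88, 86, 88, 72]
t=9: [106, 116, 106, 107]
t=10: [161, 160, 161, 154]
t=11: [87, 6, 87, 88]
t=12: [148, 147, 148, 116]
t=13: [216, 237, 216, 216]
t=14: [131, 131, 131, 117]
t=15: [194, 204, 194, 194]
t=16: [79, 79, 79, 73]
t=17: [96, 100, 96, 96]
t=18: [136, 136, 136, 134]
t=19: [212, 214, 212, 212]
t=20: [110, 110, 110, 109]
t=21: [161, 162, 161, 161]
t=22: [7, 7, 7, 7]
t=23: [213, 213, 213, 213]
t=24: [111, 111, 111, 111]
t=25: [164, 164, 164, 164]
t=26: [13, 13, 13, 13]
t=27: [225, 225, 225, 225]
t=28: [135, 135, 135, 135]
t=29: [212, 212, 212, 212]
t=30: [109, 109, 109, 109]
t=31: [160, 160, 160, 160]
t=32: [5, 5, 5, 5]
t=33: [209, 209, 209, 209]
t=34: [103, 103, 103, 103]
t=35: [148, 148, 148, 148]
t=36: [238, 238, 238, 238]
t=37: [161, 161, 161, 161]
t=38: [7, 7, 7, 7]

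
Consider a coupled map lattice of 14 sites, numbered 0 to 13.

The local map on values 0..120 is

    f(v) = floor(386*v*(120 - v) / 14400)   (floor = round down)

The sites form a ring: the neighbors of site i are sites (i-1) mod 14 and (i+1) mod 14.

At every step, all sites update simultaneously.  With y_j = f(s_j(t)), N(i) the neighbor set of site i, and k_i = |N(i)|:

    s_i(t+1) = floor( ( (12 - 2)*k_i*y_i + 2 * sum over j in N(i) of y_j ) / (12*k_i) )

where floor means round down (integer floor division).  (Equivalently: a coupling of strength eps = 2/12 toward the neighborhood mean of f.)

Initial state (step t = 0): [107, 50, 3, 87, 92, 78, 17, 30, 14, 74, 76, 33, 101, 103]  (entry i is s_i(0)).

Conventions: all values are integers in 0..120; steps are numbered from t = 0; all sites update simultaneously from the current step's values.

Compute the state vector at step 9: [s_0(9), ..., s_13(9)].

Simulating step by step:
t=0: [107, 50, 3, 87, 92, 78, 17, 30, 14, 74, 76, 33, 101, 103]
t=1: [42, 81, 21, 69, 71, 82, 51, 67, 46, 86, 88, 75, 52, 45]
t=2: [87, 81, 60, 90, 92, 84, 93, 94, 90, 78, 76, 89, 93, 90]
t=3: [76, 84, 93, 73, 70, 78, 68, 65, 72, 85, 87, 73, 67, 71]
t=4: [88, 80, 70, 89, 92, 88, 93, 94, 91, 79, 77, 90, 94, 92]
t=5: [75, 84, 90, 74, 69, 73, 67, 65, 70, 84, 86, 72, 65, 69]
t=6: [89, 81, 74, 89, 93, 91, 94, 94, 92, 81, 79, 91, 94, 93]
t=7: [73, 83, 88, 74, 67, 69, 65, 65, 69, 82, 84, 70, 65, 67]
t=8: [90, 82, 76, 90, 94, 94, 94, 94, 93, 83, 82, 92, 94, 94]
t=9: [72, 82, 87, 72, 65, 65, 65, 65, 68, 80, 81, 69, 65, 65]

Answer: [72, 82, 87, 72, 65, 65, 65, 65, 68, 80, 81, 69, 65, 65]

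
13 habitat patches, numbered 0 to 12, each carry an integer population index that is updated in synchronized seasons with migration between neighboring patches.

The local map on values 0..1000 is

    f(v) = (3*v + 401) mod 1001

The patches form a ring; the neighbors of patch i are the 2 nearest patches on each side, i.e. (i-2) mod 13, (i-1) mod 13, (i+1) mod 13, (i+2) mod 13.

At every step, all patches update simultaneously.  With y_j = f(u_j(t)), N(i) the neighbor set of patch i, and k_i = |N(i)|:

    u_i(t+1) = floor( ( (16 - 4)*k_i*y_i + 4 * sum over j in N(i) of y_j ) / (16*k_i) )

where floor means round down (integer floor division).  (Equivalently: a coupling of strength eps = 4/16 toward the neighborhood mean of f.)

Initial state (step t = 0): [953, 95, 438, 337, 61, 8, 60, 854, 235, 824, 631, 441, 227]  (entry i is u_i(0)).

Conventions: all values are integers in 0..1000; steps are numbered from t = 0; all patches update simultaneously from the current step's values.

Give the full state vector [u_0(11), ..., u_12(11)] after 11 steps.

Simulating step by step:
t=0: [953, 95, 438, 337, 61, 8, 60, 854, 235, 824, 631, 441, 227]
t=1: [330, 605, 656, 458, 571, 477, 565, 844, 247, 783, 330, 636, 183]
t=2: [407, 315, 368, 675, 213, 742, 196, 811, 240, 671, 426, 385, 793]
t=3: [602, 404, 467, 412, 188, 611, 842, 758, 271, 445, 625, 571, 720]
t=4: [284, 596, 751, 640, 885, 373, 823, 636, 322, 630, 306, 194, 494]
t=5: [358, 271, 539, 327, 187, 485, 728, 357, 385, 340, 396, 846, 770]
t=6: [472, 258, 138, 413, 836, 791, 614, 504, 545, 474, 604, 839, 670]
t=7: [756, 297, 769, 646, 834, 747, 344, 800, 162, 746, 294, 828, 439]
t=8: [662, 369, 666, 411, 807, 634, 525, 761, 799, 655, 406, 806, 670]
t=9: [421, 494, 444, 601, 759, 420, 893, 663, 761, 455, 612, 723, 452]
t=10: [680, 808, 700, 335, 611, 578, 208, 427, 603, 690, 349, 577, 713]
t=11: [453, 734, 492, 409, 240, 183, 96, 562, 257, 443, 419, 215, 518]

Answer: [453, 734, 492, 409, 240, 183, 96, 562, 257, 443, 419, 215, 518]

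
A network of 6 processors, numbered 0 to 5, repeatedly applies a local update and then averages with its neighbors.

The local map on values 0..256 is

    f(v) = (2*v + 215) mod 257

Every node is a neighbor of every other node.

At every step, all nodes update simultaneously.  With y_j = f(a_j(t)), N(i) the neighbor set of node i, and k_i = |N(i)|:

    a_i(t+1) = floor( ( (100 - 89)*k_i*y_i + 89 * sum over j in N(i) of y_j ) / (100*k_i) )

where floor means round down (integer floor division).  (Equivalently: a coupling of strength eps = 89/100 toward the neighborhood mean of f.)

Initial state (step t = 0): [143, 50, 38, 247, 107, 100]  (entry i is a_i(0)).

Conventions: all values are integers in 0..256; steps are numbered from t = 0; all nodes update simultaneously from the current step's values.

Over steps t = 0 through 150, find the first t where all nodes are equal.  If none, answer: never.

Simulating step by step:
t=0: [143, 50, 38, 247, 107, 100]  (not all equal)
t=1: [136, 149, 150, 139, 141, 142]  (not all equal)
t=2: [198, 197, 214, 198, 198, 198]  (not all equal)
t=3: [102, 102, 100, 102, 102, 102]  (not all equal)
t=4: [161, 161, 161, 161, 161, 161]  (all equal)

Answer: 4
Key observation: Synchronization is absorbing here: once all nodes are equal they stay equal, and step 4 is the first all-equal step.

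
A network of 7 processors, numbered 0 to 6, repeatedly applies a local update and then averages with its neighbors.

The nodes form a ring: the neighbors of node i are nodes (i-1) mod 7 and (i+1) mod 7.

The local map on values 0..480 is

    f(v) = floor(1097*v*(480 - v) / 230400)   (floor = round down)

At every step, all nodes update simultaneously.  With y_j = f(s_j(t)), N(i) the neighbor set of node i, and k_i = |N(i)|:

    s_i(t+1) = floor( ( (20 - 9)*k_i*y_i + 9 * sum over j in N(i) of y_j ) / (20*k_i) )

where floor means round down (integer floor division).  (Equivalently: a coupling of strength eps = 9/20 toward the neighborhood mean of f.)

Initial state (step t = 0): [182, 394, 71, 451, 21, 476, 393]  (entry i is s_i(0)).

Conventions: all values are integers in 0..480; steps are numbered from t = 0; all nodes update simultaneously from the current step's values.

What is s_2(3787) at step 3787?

Simulating step by step:
t=0: [182, 394, 71, 451, 21, 476, 393]
t=1: [214, 177, 126, 75, 40, 51, 149]
t=2: [259, 248, 206, 145, 101, 128, 213]
t=3: [271, 271, 260, 228, 200, 219, 257]
t=4: [269, 269, 271, 271, 268, 270, 271]
t=5: [269, 269, 269, 269, 269, 269, 269]
t=6: [270, 270, 270, 270, 270, 270, 270]
t=7: [269, 269, 269, 269, 269, 269, 269]

Answer: s_2(3787) = 269
Key observation: The state at step 5, [269, 269, 269, 269, 269, 269, 269], reappears at step 7: the system is in a cycle of period 2 from step 5 on.  Therefore the state at step 3787 equals the state at step 5 + ((3787 - 5) mod 2) = 5, which is [269, 269, 269, 269, 269, 269, 269].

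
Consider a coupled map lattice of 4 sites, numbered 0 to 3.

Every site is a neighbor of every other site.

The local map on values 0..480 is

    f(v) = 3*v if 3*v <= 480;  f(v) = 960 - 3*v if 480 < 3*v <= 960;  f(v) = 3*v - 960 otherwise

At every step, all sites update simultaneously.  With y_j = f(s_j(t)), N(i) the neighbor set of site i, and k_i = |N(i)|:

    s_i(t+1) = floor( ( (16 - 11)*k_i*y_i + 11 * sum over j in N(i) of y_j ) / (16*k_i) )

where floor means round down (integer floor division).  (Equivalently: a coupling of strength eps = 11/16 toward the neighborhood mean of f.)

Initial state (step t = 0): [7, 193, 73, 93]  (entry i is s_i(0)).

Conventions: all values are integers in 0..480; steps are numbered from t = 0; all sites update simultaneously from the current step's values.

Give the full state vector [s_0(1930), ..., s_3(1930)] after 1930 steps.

Answer: [426, 426, 426, 426]
Key observation: The state at step 5, [18, 18, 18, 18], reappears at step 13: the system is in a cycle of period 8 from step 5 on.  Therefore the state at step 1930 equals the state at step 5 + ((1930 - 5) mod 8) = 10, which is [426, 426, 426, 426].

Derivation:
t=0: [7, 193, 73, 93]
t=1: [208, 238, 224, 229]
t=2: [289, 282, 285, 284]
t=3: [104, 105, 105, 105]
t=4: [314, 314, 314, 314]
t=5: [18, 18, 18, 18]
t=6: [54, 54, 54, 54]
t=7: [162, 162, 162, 162]
t=8: [474, 474, 474, 474]
t=9: [462, 462, 462, 462]
t=10: [426, 426, 426, 426]
t=11: [318, 318, 318, 318]
t=12: [6, 6, 6, 6]
t=13: [18, 18, 18, 18]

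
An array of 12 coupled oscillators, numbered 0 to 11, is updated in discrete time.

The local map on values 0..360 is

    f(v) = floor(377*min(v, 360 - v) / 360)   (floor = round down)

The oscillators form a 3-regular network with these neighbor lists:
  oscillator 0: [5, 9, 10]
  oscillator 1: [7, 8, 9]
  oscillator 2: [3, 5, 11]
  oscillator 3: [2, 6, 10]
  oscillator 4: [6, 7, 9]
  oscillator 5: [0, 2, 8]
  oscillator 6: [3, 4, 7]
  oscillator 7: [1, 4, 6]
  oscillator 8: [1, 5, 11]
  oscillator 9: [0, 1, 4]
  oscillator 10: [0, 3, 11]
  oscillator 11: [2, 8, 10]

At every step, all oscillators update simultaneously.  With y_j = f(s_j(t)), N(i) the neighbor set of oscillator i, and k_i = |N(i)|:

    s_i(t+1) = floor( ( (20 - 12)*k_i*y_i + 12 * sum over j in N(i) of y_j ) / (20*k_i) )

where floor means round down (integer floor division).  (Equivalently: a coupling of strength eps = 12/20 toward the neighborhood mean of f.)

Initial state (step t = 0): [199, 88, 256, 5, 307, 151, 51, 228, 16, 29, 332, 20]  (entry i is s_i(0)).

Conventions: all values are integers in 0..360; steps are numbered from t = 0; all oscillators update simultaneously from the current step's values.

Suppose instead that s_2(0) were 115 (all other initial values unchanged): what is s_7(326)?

Simulating step by step:
t=0: [199, 88, 115, 5, 307, 151, 51, 228, 16, 29, 332, 20]
t=1: [110, 73, 84, 42, 66, 124, 60, 95, 60, 75, 50, 41]
t=2: [97, 78, 77, 57, 75, 104, 67, 81, 74, 83, 60, 57]
t=3: [91, 81, 77, 66, 79, 94, 72, 79, 80, 86, 68, 67]
t=4: [89, 84, 79, 72, 82, 90, 76, 81, 83, 88, 75, 74]
t=5: [90, 87, 82, 77, 85, 89, 80, 83, 86, 89, 80, 80]
t=6: [91, 90, 85, 82, 88, 91, 84, 87, 89, 92, 84, 84]
t=7: [93, 93, 89, 86, 91, 93, 88, 91, 92, 94, 88, 88]
t=8: [96, 96, 93, 91, 95, 96, 92, 94, 95, 97, 92, 93]
t=9: [99, 99, 97, 95, 98, 99, 96, 98, 99, 100, 96, 97]
t=10: [102, 103, 101, 99, 102, 102, 100, 101, 102, 103, 100, 101]
t=11: [105, 106, 104, 103, 105, 105, 104, 105, 106, 106, 104, 105]
t=12: [109, 110, 108, 107, 109, 109, 108, 109, 110, 110, 108, 109]
t=13: [114, 114, 113, 112, 114, 114, 113, 114, 114, 114, 113, 113]
t=14: [118, 119, 118, 117, 118, 118, 118, 118, 118, 119, 118, 118]
t=15: [123, 123, 122, 122, 123, 123, 122, 123, 123, 123, 122, 123]
t=16: [127, 128, 127, 127, 127, 127, 127, 127, 128, 128, 127, 127]
t=17: [132, 133, 132, 132, 132, 132, 132, 132, 133, 133, 132, 132]
t=18: [138, 138, 138, 138, 138, 138, 138, 138, 138, 138, 138, 138]
t=19: [144, 144, 144, 144, 144, 144, 144, 144, 144, 144, 144, 144]
t=20: [150, 150, 150, 150, 150, 150, 150, 150, 150, 150, 150, 150]
t=21: [157, 157, 157, 157, 157, 157, 157, 157, 157, 157, 157, 157]
t=22: [164, 164, 164, 164, 164, 164, 164, 164, 164, 164, 164, 164]
t=23: [171, 171, 171, 171, 171, 171, 171, 171, 171, 171, 171, 171]
t=24: [179, 179, 179, 179, 179, 179, 179, 179, 179, 179, 179, 179]
t=25: [187, 187, 187, 187, 187, 187, 187, 187, 187, 187, 187, 187]
t=26: [181, 181, 181, 181, 181, 181, 181, 181, 181, 181, 181, 181]
t=27: [187, 187, 187, 187, 187, 187, 187, 187, 187, 187, 187, 187]

Answer: s_7(326) = 181
Key observation: The state at step 25, [187, 187, 187, 187, 187, 187, 187, 187, 187, 187, 187, 187], reappears at step 27: the system is in a cycle of period 2 from step 25 on.  Therefore the state at step 326 equals the state at step 25 + ((326 - 25) mod 2) = 26, which is [181, 181, 181, 181, 181, 181, 181, 181, 181, 181, 181, 181].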